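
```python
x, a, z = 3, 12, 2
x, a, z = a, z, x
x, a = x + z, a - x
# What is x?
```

Trace:
`x, a, z = 3, 12, 2` → x = 3; a = 12; z = 2
`x, a, z = a, z, x` → x = 12; a = 2; z = 3
`x, a = x + z, a - x` → x = 15; a = -10
So x = 15

Answer: 15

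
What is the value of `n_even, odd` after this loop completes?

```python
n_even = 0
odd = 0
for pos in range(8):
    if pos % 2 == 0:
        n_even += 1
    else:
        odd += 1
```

Count evens and odds in range(8)
`n_even, odd` takes the values: (0, 0) → (1, 0) → (1, 1) → (2, 1) → (2, 2) → (3, 2) → (3, 3) → (4, 3) → (4, 4)

Answer: 4, 4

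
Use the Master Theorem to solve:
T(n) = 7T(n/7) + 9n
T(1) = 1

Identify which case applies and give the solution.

a=7, b=7, f(n)=9n. log_7(7) = 1. Since c=1 = 1, Case 2 applies: T(n) = Θ(n^log_b(a) · log n) = O(n log n).

Answer: O(n log n) - Case 2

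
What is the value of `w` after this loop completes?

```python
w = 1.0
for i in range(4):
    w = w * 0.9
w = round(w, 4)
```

Exponential decay: 1.0 * 0.9^4
`w` takes the values: 1.0 → 0.9 → 0.81 → 0.729 → 0.6561

Answer: 0.6561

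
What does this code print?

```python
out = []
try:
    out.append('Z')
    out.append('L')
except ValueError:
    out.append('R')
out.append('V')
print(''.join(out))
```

Execution trace: 'Z' (try body) → 'L' (try body, no exception) → 'V' (after the try/except). Output: ZLV

Answer: ZLV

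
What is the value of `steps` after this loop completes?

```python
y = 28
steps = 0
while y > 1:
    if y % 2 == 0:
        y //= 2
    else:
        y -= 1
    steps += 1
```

Steps to reduce 28 to 1
`steps` takes the values: 0 → 1 → 2 → 3 → 4 → 5 → 6

Answer: 6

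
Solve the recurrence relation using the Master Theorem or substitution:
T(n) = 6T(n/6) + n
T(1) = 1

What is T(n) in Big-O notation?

By Master Theorem: a=6, b=6, f(n)=n. Since log_6(6) = 1 and f(n) = Θ(n^1), Case 2 applies. T(n) = O(n log n).

Answer: O(n log n)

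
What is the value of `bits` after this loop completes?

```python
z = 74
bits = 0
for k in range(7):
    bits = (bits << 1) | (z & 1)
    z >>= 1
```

Reverse lowest 7 bits of 74
`bits` takes the values: 0 → 1 → 2 → 5 → 10 → 20 → 41

Answer: 41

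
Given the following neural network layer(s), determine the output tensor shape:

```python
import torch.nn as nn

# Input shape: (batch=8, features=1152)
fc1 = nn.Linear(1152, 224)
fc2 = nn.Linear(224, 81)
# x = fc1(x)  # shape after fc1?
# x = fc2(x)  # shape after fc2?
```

Input: (8, 1152) -> after fc1: (8, 224) -> Output: (8, 81)

Answer: (8, 81)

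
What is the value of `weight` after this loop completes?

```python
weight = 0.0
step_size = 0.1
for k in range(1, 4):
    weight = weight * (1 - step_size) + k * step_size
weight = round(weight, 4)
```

Moving average with lr=0.1
`weight` takes the values: 0.0 → 0.1 → 0.29 → 0.561

Answer: 0.561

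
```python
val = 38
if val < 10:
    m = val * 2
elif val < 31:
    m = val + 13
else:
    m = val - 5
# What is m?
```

Trace:
`val = 38` → val = 38
`if val < 10: ...` → val < 10 is False, val < 31 is False, take else branch → m = 33
So m = 33

Answer: 33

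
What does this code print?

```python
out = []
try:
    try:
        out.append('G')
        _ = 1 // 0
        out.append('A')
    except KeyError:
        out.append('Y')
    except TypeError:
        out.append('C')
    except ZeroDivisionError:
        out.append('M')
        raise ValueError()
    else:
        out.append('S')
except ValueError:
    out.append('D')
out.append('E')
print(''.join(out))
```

Execution trace: 'G' (inner try body) → 'M' (inner except ZeroDivisionError) → 'D' (outer except ValueError) → 'E' (after the try/except). Output: GMDE

Answer: GMDE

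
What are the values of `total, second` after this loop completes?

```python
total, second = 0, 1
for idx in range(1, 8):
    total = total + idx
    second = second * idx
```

Sum and factorial of 1 to 7
`total, second` takes the values: (0, 1) → (1, 1) → (3, 1) → (3, 2) → (6, 2) → (6, 6) → (10, 6) → (10, 24) → (15, 24) → (15, 120) → (21, 120) → (21, 720) → (28, 720) → (28, 5040)

Answer: 28, 5040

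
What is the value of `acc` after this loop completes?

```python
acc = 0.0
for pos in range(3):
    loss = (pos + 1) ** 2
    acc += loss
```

Sum of squared losses 1² + 2² + ... + 3²
`acc` takes the values: 0.0 → 1.0 → 5.0 → 14.0

Answer: 14.0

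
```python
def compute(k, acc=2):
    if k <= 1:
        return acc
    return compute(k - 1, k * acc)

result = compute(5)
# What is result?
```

Accumulator trace (n, acc): (5, 2) -> (4, 10) -> (3, 40) -> (2, 120) -> (1, 240) -> return 240

Answer: 240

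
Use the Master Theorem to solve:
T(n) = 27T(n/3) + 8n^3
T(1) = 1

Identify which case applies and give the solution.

a=27, b=3, f(n)=8n^3. log_3(27) = 3. Since c=3 = 3, Case 2 applies: T(n) = Θ(n^log_b(a) · log n) = O(n^3 log n).

Answer: O(n^3 log n) - Case 2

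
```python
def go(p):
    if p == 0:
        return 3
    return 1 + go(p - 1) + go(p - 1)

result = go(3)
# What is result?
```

go(p) = 1 + 2·go(p-1), go(0)=3. Closed form: (3+1)·2^3 - 1 = 31.

Answer: 31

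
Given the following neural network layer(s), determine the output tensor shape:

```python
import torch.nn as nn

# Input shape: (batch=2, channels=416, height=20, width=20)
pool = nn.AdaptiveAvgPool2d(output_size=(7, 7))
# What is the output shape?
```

Input: (2, 416, 20, 20) -> Output: (2, 416, 7, 7)

Answer: (2, 416, 7, 7)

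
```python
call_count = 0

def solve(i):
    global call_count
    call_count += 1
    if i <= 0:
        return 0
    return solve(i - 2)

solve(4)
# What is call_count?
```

Linear recursion stepping by 2: 3 calls from i=4 down to ≤0.

Answer: 3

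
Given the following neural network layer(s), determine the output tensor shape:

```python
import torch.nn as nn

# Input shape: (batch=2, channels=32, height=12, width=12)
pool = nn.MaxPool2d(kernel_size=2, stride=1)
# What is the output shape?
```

Input: (2, 32, 12, 12) -> Output: (2, 32, 11, 11)

Answer: (2, 32, 11, 11)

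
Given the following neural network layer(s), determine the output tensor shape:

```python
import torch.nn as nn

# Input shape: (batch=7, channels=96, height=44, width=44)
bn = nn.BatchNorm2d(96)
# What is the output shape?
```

Input: (7, 96, 44, 44) -> Output: (7, 96, 44, 44)

Answer: (7, 96, 44, 44)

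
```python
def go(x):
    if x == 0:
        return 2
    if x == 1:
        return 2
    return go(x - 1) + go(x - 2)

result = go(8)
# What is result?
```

Build up from base cases: go(0)=2, go(1)=2, go(2)=4, go(3)=6, go(4)=10, go(5)=16, go(6)=26, ..., go(8)=68

Answer: 68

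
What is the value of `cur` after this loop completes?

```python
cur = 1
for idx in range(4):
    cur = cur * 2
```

Multiply by 2, 4 times: 1 * 2^4 = 16
`cur` takes the values: 1 → 2 → 4 → 8 → 16

Answer: 16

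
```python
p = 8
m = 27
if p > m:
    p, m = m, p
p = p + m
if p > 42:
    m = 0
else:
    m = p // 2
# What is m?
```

Trace:
`p = 8` → p = 8
`m = 27` → m = 27
`if p > m: ...` → p > m is False → no variable changes
`p = p + m` → p = 35
`if p > 42: ...` → p > 42 is False, take else branch → m = 17
So m = 17

Answer: 17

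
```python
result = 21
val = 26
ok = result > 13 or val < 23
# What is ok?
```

Trace:
`result = 21` → result = 21
`val = 26` → val = 26
`ok = result > 13 or val < 23` → ok = True
So ok = True

Answer: True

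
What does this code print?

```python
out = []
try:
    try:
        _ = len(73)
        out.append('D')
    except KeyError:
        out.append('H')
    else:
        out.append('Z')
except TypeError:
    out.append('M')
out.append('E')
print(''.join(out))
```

Execution trace: 'M' (outer except TypeError) → 'E' (after the try/except). Output: ME

Answer: ME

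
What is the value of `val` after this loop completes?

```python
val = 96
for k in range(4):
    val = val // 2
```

Halve 4 times: 96 // 2^4 = 6
`val` takes the values: 96 → 48 → 24 → 12 → 6

Answer: 6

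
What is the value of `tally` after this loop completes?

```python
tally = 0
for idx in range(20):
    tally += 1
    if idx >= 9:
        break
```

Loop breaks when idx reaches 9, tally is 10
`tally` takes the values: 0 → 1 → 2 → 3 → 4 → 5 → 6 → 7 → 8 → 9 → 10

Answer: 10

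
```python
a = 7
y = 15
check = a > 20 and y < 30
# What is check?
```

Trace:
`a = 7` → a = 7
`y = 15` → y = 15
`check = a > 20 and y < 30` → check = False
So check = False

Answer: False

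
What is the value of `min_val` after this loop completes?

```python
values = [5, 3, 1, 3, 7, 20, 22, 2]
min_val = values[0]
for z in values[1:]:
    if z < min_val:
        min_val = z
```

Minimum of [5, 3, 1, 3, 7, 20, 22, 2]
`min_val` takes the values: 5 → 3 → 1

Answer: 1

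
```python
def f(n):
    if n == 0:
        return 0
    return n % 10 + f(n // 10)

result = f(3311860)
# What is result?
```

Sum of digits of 3311860: 0 + 6 + 8 + 1 + 1 + 3 + 3 = 22

Answer: 22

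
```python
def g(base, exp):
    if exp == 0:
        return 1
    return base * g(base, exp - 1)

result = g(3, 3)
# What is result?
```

g(3, 3) = 3 * 3 * 3 = 27

Answer: 27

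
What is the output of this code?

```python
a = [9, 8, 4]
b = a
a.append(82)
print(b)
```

Key concept: basic list aliasing.
Step by step:
`a = [9, 8, 4]` → a = [9, 8, 4]
`b = a` → b = [9, 8, 4] (same object as a)
`a.append(82)` → a = [9, 8, 4, 82] (same object as b); b = [9, 8, 4, 82] (same object as a)
`print(b)` → prints [9, 8, 4, 82]

Answer: [9, 8, 4, 82]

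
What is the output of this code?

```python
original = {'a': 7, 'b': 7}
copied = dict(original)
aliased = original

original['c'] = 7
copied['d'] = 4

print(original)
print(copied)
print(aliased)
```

Key concept: dict() creates copy, assignment creates alias.
Step by step:
`original = {'a': 7, 'b': 7}` → original = {'a': 7, 'b': 7}
`copied = dict(original)` → copied = {'a': 7, 'b': 7}
`aliased = original` → aliased = {'a': 7, 'b': 7} (same object as original)
`original['c'] = 7` → original = {'a': 7, 'b': 7, 'c': 7} (same object as aliased); aliased = {'a': 7, 'b': 7, 'c': 7} (same object as original)
`copied['d'] = 4` → copied = {'a': 7, 'b': 7, 'd': 4}
`print(original)` → prints {'a': 7, 'b': 7, 'c': 7}
`print(copied)` → prints {'a': 7, 'b': 7, 'd': 4}
`print(aliased)` → prints {'a': 7, 'b': 7, 'c': 7}

Answer:
{'a': 7, 'b': 7, 'c': 7}
{'a': 7, 'b': 7, 'd': 4}
{'a': 7, 'b': 7, 'c': 7}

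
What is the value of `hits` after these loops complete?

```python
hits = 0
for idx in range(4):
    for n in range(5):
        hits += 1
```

4 * 5 = 20
`hits` takes the values: 0 → 1 → 2 → 3 → 4 → 5 → 6 → 7 → 8 → 9 → 10 → 11 → 12 → 13 → 14 → 15 → 16 → 17 → 18 → 19 → 20

Answer: 20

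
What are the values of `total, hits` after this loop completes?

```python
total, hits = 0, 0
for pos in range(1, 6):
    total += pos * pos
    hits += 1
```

Sum of squares and count
`total, hits` takes the values: (0, 0) → (1, 0) → (1, 1) → (5, 1) → (5, 2) → (14, 2) → (14, 3) → (30, 3) → (30, 4) → (55, 4) → (55, 5)

Answer: 55, 5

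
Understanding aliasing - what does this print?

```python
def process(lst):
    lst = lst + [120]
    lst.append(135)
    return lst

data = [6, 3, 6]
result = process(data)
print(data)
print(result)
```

Key concept: rebinding parameter vs mutation.
Step by step:
`data = [6, 3, 6]` → data = [6, 3, 6]
`result = process(data)` → result = [6, 3, 6, 120, 135]
`print(data)` → prints [6, 3, 6]
`print(result)` → prints [6, 3, 6, 120, 135]

Answer:
[6, 3, 6]
[6, 3, 6, 120, 135]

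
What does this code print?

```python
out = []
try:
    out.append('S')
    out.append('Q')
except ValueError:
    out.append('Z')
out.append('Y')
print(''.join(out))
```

Execution trace: 'S' (try body) → 'Q' (try body, no exception) → 'Y' (after the try/except). Output: SQY

Answer: SQY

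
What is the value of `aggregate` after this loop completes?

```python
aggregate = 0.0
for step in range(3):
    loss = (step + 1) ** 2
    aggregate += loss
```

Sum of squared losses 1² + 2² + ... + 3²
`aggregate` takes the values: 0.0 → 1.0 → 5.0 → 14.0

Answer: 14.0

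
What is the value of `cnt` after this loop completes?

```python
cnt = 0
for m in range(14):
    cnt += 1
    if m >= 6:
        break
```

Loop breaks when m reaches 6, cnt is 7
`cnt` takes the values: 0 → 1 → 2 → 3 → 4 → 5 → 6 → 7

Answer: 7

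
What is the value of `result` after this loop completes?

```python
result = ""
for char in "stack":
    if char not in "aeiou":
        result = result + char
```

Remove vowels from 'stack'
`result` takes the values: "" → "s" → "st" → "stc" → "stck"

Answer: "stck"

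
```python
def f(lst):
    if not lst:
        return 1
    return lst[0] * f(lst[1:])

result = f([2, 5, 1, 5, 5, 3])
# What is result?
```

Product over [2, 5, 1, 5, 5, 3] = 2 * 5 * 1 * 5 * 5 * 3 = 750

Answer: 750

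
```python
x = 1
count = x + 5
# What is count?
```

Trace:
`x = 1` → x = 1
`count = x + 5` → count = 6
So count = 6

Answer: 6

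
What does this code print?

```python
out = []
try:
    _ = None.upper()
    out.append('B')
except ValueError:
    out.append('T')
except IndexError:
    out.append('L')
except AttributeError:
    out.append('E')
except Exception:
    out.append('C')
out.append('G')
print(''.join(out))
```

Execution trace: 'E' (except AttributeError) → 'G' (after the try/except). Output: EG

Answer: EG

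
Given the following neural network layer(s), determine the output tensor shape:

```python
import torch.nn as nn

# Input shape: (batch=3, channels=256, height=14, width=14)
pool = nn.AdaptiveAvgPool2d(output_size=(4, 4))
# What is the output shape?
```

Input: (3, 256, 14, 14) -> Output: (3, 256, 4, 4)

Answer: (3, 256, 4, 4)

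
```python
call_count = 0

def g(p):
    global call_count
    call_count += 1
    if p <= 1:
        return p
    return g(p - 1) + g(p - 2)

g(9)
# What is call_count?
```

Calls(p) = 1 + Calls(p-1) + Calls(p-2); Calls(0)=Calls(1)=1. For p=9 this gives 109.

Answer: 109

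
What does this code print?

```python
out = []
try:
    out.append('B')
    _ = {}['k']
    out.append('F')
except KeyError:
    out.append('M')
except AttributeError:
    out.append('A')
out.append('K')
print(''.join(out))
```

Execution trace: 'B' (try body) → 'M' (except KeyError) → 'K' (after the try/except). Output: BMK

Answer: BMK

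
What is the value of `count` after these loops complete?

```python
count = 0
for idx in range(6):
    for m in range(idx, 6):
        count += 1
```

Upper triangle: 6 + 5 + ... + 1
`count` takes the values: 0 → 1 → 2 → 3 → 4 → 5 → 6 → 7 → 8 → 9 → 10 → 11 → 12 → 13 → 14 → 15 → 16 → 17 → 18 → 19 → 20 → 21

Answer: 21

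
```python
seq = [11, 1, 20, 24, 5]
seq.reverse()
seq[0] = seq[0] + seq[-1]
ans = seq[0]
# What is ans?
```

Trace:
`seq = [11, 1, 20, 24, 5]` → seq = [11, 1, 20, 24, 5]
`seq.reverse()` → seq = [5, 24, 20, 1, 11]
`seq[0] = seq[0] + seq[-1]` → seq = [16, 24, 20, 1, 11]
`ans = seq[0]` → ans = 16
So ans = 16

Answer: 16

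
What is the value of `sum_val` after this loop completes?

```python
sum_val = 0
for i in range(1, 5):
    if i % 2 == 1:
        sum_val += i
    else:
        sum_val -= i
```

Add odd, subtract even
`sum_val` takes the values: 0 → 1 → -1 → 2 → -2

Answer: -2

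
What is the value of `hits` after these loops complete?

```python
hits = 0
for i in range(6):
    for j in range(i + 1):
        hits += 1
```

Triangle: 1 + 2 + ... + 6
`hits` takes the values: 0 → 1 → 2 → 3 → 4 → 5 → 6 → 7 → 8 → 9 → 10 → 11 → 12 → 13 → 14 → 15 → 16 → 17 → 18 → 19 → 20 → 21

Answer: 21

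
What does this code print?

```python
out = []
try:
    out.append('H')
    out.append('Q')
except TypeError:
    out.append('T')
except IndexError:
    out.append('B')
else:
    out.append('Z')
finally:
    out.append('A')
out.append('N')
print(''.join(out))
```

Execution trace: 'H' (try body) → 'Q' (try body, no exception) → 'Z' (else) → 'A' (finally) → 'N' (after the try/except). Output: HQZAN

Answer: HQZAN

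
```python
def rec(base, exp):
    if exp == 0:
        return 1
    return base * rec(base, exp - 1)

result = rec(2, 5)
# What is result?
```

rec(2, 5) = 2 * 2 * 2 * 2 * 2 = 32

Answer: 32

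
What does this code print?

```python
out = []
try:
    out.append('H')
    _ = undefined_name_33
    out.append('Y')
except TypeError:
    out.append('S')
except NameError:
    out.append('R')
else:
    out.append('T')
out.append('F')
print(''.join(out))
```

Execution trace: 'H' (try body) → 'R' (except NameError) → 'F' (after the try/except). Output: HRF

Answer: HRF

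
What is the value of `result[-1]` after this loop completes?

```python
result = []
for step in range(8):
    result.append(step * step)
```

Last element of squares 0 to 7
`result` takes the values: [] → [0] → [0, 1] → [0, 1, 4] → [0, 1, 4, 9] → [0, 1, 4, 9, 16] → [0, 1, 4, 9, 16, 25] → [0, 1, 4, 9, 16, 25, 36] → [0, 1, 4, 9, 16, 25, 36, 49]
So `result[-1]` = 49

Answer: 49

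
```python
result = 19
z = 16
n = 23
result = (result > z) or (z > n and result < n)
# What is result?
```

Trace:
`result = 19` → result = 19
`z = 16` → z = 16
`n = 23` → n = 23
`result = (result > z) or (z > n and result < n)` → result = True
So result = True

Answer: True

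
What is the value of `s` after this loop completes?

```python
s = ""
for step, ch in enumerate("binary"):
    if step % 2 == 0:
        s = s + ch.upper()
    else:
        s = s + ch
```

Uppercase even positions in 'binary'
`s` takes the values: "" → "B" → "Bi" → "BiN" → "BiNa" → "BiNaR" → "BiNaRy"

Answer: "BiNaRy"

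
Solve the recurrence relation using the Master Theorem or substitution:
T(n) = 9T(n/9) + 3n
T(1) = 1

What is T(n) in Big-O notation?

By Master Theorem: a=9, b=9, f(n)=3n. Since log_9(9) = 1 and f(n) = Θ(n^1), Case 2 applies. T(n) = O(n log n).

Answer: O(n log n)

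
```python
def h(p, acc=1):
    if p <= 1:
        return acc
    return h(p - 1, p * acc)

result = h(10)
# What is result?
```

Accumulator trace (n, acc): (10, 1) -> (9, 10) -> (8, 90) -> (7, 720) -> (6, 5040) -> (5, 30240) -> (4, 151200) -> (3, 604800) -> (2, 1814400) -> (1, 3628800) -> return 3628800

Answer: 3628800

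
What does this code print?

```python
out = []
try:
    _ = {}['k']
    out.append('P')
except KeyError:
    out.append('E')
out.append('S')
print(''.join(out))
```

Execution trace: 'E' (except KeyError) → 'S' (after the try/except). Output: ES

Answer: ES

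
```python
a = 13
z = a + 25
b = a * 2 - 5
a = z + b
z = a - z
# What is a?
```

Trace:
`a = 13` → a = 13
`z = a + 25` → z = 38
`b = a * 2 - 5` → b = 21
`a = z + b` → a = 59
`z = a - z` → z = 21
So a = 59

Answer: 59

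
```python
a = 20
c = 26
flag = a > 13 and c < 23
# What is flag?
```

Trace:
`a = 20` → a = 20
`c = 26` → c = 26
`flag = a > 13 and c < 23` → flag = False
So flag = False

Answer: False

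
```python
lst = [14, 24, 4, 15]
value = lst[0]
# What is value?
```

Trace:
`lst = [14, 24, 4, 15]` → lst = [14, 24, 4, 15]
`value = lst[0]` → value = 14
So value = 14

Answer: 14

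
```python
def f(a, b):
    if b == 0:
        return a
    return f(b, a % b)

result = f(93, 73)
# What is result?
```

f(93, 73) -> f(73, 20) -> f(20, 13) -> f(13, 7) -> f(7, 6) -> f(6, 1) -> f(1, 0) -> 1

Answer: 1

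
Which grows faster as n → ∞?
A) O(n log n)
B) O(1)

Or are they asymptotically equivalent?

O(n log n) vs O(1): Higher order terms dominate.

Answer: A) O(n log n) grows faster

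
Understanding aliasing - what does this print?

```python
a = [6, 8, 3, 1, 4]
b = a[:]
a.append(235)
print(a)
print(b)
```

Key concept: slice [:] creates copy.
Step by step:
`a = [6, 8, 3, 1, 4]` → a = [6, 8, 3, 1, 4]
`b = a[:]` → b = [6, 8, 3, 1, 4]
`a.append(235)` → a = [6, 8, 3, 1, 4, 235]
`print(a)` → prints [6, 8, 3, 1, 4, 235]
`print(b)` → prints [6, 8, 3, 1, 4]

Answer:
[6, 8, 3, 1, 4, 235]
[6, 8, 3, 1, 4]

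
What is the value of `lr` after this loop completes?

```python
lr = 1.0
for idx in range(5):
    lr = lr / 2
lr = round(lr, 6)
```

Halving LR 5 times: 1 / 2^5
`lr` takes the values: 1.0 → 0.5 → 0.25 → 0.125 → 0.0625 → 0.03125

Answer: 0.03125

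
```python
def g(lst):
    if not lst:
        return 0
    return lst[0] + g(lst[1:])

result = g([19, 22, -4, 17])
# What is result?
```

19 + 22 + (-4) + 17 + 0 = 54

Answer: 54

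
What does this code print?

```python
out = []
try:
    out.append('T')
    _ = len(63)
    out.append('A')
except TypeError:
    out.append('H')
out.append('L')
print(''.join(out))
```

Execution trace: 'T' (try body) → 'H' (except TypeError) → 'L' (after the try/except). Output: THL

Answer: THL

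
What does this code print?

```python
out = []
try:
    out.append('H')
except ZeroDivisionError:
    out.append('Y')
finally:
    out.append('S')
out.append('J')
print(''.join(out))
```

Execution trace: 'H' (try body, no exception) → 'S' (finally) → 'J' (after the try/except). Output: HSJ

Answer: HSJ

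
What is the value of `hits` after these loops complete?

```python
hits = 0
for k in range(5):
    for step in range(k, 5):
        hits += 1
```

Upper triangle: 5 + 4 + ... + 1
`hits` takes the values: 0 → 1 → 2 → 3 → 4 → 5 → 6 → 7 → 8 → 9 → 10 → 11 → 12 → 13 → 14 → 15

Answer: 15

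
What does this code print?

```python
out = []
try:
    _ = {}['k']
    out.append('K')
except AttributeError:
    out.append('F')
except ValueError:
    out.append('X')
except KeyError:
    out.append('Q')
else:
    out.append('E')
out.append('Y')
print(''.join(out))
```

Execution trace: 'Q' (except KeyError) → 'Y' (after the try/except). Output: QY

Answer: QY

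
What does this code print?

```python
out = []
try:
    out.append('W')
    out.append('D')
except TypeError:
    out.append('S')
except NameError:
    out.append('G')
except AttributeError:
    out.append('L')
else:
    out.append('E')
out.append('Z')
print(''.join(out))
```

Execution trace: 'W' (try body) → 'D' (try body, no exception) → 'E' (else) → 'Z' (after the try/except). Output: WDEZ

Answer: WDEZ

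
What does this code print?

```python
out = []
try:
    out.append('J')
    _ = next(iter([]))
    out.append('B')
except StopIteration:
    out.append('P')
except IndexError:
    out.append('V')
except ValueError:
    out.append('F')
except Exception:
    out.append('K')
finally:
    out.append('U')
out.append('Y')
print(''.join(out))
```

Execution trace: 'J' (try body) → 'P' (except StopIteration) → 'U' (finally) → 'Y' (after the try/except). Output: JPUY

Answer: JPUY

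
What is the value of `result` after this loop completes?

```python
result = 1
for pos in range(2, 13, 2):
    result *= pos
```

Product of even numbers 2 to 12
`result` takes the values: 1 → 2 → 8 → 48 → 384 → 3840 → 46080

Answer: 46080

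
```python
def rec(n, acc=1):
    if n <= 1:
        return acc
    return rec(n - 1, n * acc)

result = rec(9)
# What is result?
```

Accumulator trace (n, acc): (9, 1) -> (8, 9) -> (7, 72) -> (6, 504) -> (5, 3024) -> (4, 15120) -> (3, 60480) -> (2, 181440) -> (1, 362880) -> return 362880

Answer: 362880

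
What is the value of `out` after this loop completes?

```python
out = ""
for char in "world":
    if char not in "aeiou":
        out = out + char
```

Remove vowels from 'world'
`out` takes the values: "" → "w" → "wr" → "wrl" → "wrld"

Answer: "wrld"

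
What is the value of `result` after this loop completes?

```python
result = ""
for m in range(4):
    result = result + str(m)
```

Concatenate digits 0 to 3
`result` takes the values: "" → "0" → "01" → "012" → "0123"

Answer: "0123"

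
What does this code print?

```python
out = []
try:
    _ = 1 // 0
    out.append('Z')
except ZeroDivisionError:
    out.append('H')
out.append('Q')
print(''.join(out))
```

Execution trace: 'H' (except ZeroDivisionError) → 'Q' (after the try/except). Output: HQ

Answer: HQ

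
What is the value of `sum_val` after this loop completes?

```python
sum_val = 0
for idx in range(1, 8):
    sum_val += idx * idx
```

Sum of squares 1² to 7² = 140
`sum_val` takes the values: 0 → 1 → 5 → 14 → 30 → 55 → 91 → 140

Answer: 140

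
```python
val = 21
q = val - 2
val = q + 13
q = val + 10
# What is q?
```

Trace:
`val = 21` → val = 21
`q = val - 2` → q = 19
`val = q + 13` → val = 32
`q = val + 10` → q = 42
So q = 42

Answer: 42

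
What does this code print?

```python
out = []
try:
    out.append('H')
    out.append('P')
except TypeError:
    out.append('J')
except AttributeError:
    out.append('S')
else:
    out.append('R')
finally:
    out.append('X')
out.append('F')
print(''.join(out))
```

Execution trace: 'H' (try body) → 'P' (try body, no exception) → 'R' (else) → 'X' (finally) → 'F' (after the try/except). Output: HPRXF

Answer: HPRXF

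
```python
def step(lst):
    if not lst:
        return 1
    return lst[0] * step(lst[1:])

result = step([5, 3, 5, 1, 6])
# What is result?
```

Product over [5, 3, 5, 1, 6] = 5 * 3 * 5 * 1 * 6 = 450

Answer: 450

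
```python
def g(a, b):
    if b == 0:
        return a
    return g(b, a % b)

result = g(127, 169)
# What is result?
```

g(127, 169) -> g(169, 127) -> g(127, 42) -> g(42, 1) -> g(1, 0) -> 1

Answer: 1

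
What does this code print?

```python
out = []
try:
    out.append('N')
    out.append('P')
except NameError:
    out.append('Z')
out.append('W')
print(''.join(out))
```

Execution trace: 'N' (try body) → 'P' (try body, no exception) → 'W' (after the try/except). Output: NPW

Answer: NPW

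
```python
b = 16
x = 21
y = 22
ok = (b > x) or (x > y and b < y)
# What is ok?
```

Trace:
`b = 16` → b = 16
`x = 21` → x = 21
`y = 22` → y = 22
`ok = (b > x) or (x > y and b < y)` → ok = False
So ok = False

Answer: False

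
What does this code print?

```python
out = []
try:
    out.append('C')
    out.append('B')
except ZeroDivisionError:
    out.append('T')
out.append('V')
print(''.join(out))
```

Execution trace: 'C' (try body) → 'B' (try body, no exception) → 'V' (after the try/except). Output: CBV

Answer: CBV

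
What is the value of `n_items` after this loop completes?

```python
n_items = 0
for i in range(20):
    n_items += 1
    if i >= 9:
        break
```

Loop breaks when i reaches 9, n_items is 10
`n_items` takes the values: 0 → 1 → 2 → 3 → 4 → 5 → 6 → 7 → 8 → 9 → 10

Answer: 10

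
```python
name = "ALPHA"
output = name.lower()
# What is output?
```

Trace:
`name = "ALPHA"` → name = 'ALPHA'
`output = name.lower()` → output = 'alpha'
So output = 'alpha'

Answer: 'alpha'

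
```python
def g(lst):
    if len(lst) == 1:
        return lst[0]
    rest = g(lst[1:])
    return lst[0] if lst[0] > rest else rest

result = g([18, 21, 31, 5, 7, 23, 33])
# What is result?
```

Recursive max over [18, 21, 31, 5, 7, 23, 33] = 33

Answer: 33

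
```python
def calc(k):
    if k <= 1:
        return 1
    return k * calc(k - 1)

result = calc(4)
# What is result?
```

calc(4) = 4 * 3 * 2 * 1 = 24

Answer: 24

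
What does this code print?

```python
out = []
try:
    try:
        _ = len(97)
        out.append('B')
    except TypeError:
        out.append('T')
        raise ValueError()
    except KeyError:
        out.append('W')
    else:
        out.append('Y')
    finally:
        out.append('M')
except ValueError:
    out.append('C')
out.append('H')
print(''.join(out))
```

Execution trace: 'T' (except TypeError) → 'M' (finally) → 'C' (outer except ValueError) → 'H' (after the try/except). Output: TMCH

Answer: TMCH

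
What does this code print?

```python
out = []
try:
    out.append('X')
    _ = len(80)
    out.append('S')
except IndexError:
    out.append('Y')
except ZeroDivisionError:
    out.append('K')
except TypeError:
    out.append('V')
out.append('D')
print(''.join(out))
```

Execution trace: 'X' (try body) → 'V' (except TypeError) → 'D' (after the try/except). Output: XVD

Answer: XVD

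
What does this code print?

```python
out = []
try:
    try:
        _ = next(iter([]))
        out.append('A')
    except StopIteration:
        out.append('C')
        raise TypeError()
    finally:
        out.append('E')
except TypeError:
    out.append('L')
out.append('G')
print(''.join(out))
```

Execution trace: 'C' (except StopIteration) → 'E' (finally) → 'L' (outer except TypeError) → 'G' (after the try/except). Output: CELG

Answer: CELG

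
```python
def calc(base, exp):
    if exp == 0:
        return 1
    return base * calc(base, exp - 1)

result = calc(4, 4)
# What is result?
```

calc(4, 4) = 4 * 4 * 4 * 4 = 256

Answer: 256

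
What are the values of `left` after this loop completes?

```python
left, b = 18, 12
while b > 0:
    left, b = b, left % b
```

GCD of 18 and 12
`left` takes the values: 18 → 12 → 6

Answer: 6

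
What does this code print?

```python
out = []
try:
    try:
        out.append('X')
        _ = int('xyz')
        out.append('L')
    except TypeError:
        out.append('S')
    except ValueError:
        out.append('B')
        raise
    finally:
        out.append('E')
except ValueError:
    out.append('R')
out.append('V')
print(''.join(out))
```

Execution trace: 'X' (try body) → 'B' (except ValueError) → 'E' (finally) → 'R' (outer except ValueError) → 'V' (after the try/except). Output: XBERV

Answer: XBERV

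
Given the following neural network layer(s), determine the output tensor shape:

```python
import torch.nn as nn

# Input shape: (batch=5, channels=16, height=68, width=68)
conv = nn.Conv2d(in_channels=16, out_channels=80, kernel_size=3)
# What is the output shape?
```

Input: (5, 16, 68, 68) -> Output: (5, 80, 66, 66)

Answer: (5, 80, 66, 66)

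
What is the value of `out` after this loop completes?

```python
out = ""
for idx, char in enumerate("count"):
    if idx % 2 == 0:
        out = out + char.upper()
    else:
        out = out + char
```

Uppercase even positions in 'count'
`out` takes the values: "" → "C" → "Co" → "CoU" → "CoUn" → "CoUnT"

Answer: "CoUnT"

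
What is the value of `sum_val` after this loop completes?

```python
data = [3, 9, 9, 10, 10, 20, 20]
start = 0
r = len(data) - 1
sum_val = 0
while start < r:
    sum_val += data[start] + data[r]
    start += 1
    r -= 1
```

Sum of pairs from ends
`sum_val` takes the values: 0 → 23 → 52 → 71

Answer: 71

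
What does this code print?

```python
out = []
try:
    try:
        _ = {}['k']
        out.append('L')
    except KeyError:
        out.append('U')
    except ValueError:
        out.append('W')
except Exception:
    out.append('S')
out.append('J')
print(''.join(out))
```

Execution trace: 'U' (inner except KeyError) → 'J' (after the try/except). Output: UJ

Answer: UJ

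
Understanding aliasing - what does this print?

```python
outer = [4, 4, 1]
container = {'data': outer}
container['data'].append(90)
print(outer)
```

Key concept: dict holds reference to list.
Step by step:
`outer = [4, 4, 1]` → outer = [4, 4, 1]
`container = {'data': outer}` → container = {'data': [4, 4, 1]}
`container['data'].append(90)` → outer = [4, 4, 1, 90]; container = {'data': [4, 4, 1, 90]}
`print(outer)` → prints [4, 4, 1, 90]

Answer: [4, 4, 1, 90]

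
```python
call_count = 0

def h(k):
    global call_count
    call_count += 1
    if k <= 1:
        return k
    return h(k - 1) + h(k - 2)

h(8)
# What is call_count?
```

Calls(k) = 1 + Calls(k-1) + Calls(k-2); Calls(0)=Calls(1)=1. For k=8 this gives 67.

Answer: 67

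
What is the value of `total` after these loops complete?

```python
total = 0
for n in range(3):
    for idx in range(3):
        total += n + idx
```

Sum of all n+idx for n,idx in 3x3
`total` takes the values: 0 → 1 → 3 → 4 → 6 → 9 → 11 → 14 → 18

Answer: 18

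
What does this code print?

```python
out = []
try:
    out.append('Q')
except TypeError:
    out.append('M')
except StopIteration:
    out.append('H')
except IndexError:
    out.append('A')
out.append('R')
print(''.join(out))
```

Execution trace: 'Q' (try body, no exception) → 'R' (after the try/except). Output: QR

Answer: QR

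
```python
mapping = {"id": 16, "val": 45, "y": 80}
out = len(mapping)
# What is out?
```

Trace:
`mapping = {"id": 16, "val": 45, "y": 80}` → mapping = {'id': 16, 'val': 45, 'y': 80}
`out = len(mapping)` → out = 3
So out = 3

Answer: 3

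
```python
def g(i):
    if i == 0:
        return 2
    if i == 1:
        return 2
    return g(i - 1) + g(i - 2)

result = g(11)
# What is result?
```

Build up from base cases: g(0)=2, g(1)=2, g(2)=4, g(3)=6, g(4)=10, g(5)=16, g(6)=26, ..., g(11)=288

Answer: 288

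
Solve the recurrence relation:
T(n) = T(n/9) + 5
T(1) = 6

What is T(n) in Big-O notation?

Each step divides n by 9 and adds 5. After log_9(n) steps we reach T(1)=6. So T(n) = 5·log_9(n) + 6 = O(log n).

Answer: O(log n)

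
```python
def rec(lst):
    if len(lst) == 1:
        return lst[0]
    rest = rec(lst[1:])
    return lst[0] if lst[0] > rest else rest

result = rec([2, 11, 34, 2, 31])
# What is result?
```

Recursive max over [2, 11, 34, 2, 31] = 34

Answer: 34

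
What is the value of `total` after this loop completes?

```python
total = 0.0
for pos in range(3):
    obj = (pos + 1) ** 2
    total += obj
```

Sum of squared losses 1² + 2² + ... + 3²
`total` takes the values: 0.0 → 1.0 → 5.0 → 14.0

Answer: 14.0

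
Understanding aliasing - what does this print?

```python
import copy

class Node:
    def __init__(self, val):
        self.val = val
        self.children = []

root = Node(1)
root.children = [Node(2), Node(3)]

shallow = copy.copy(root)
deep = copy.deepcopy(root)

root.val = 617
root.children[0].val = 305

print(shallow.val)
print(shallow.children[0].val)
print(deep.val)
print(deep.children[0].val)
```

Key concept: deep copy with custom objects.
Step by step:
`root = Node(1)` → root = Node(val=1, children=[])
`root.children = [Node(2), Node(3)]` → root = Node(val=1, children=[Node(val=2, children=[]), Node(val=3, children=[])])
`shallow = copy.copy(root)` → shallow = Node(val=1, children=[Node(val=2, children=[]), Node(val=3, children=[])])
`deep = copy.deepcopy(root)` → deep = Node(val=1, children=[Node(val=2, children=[]), Node(val=3, children=[])])
`root.val = 617` → root = Node(val=617, children=[Node(val=2, children=[]), Node(val=3, children=[])])
`root.children[0].val = 305` → root = Node(val=617, children=[Node(val=305, children=[]), Node(val=3, children=[])]); shallow = Node(val=1, children=[Node(val=305, children=[]), Node(val=3, children=[])])
`print(shallow.val)` → prints 1
`print(shallow.children[0].val)` → prints 305
`print(deep.val)` → prints 1
`print(deep.children[0].val)` → prints 2

Answer:
1
305
1
2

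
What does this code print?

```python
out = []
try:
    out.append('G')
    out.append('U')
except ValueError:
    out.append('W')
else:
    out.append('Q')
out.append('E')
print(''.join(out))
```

Execution trace: 'G' (try body) → 'U' (try body, no exception) → 'Q' (else) → 'E' (after the try/except). Output: GUQE

Answer: GUQE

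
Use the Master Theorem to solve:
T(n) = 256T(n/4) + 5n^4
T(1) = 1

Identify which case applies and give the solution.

a=256, b=4, f(n)=5n^4. log_4(256) = 4. Since c=4 = 4, Case 2 applies: T(n) = Θ(n^log_b(a) · log n) = O(n^4 log n).

Answer: O(n^4 log n) - Case 2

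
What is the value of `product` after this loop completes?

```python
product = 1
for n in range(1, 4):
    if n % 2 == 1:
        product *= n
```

Product of odd numbers 1 to 3
`product` takes the values: 1 → 3

Answer: 3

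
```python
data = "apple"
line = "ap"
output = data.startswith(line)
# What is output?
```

Trace:
`data = "apple"` → data = 'apple'
`line = "ap"` → line = 'ap'
`output = data.startswith(line)` → output = True
So output = True

Answer: True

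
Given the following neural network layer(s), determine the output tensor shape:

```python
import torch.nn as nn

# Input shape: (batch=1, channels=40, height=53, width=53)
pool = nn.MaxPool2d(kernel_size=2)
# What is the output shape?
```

Input: (1, 40, 53, 53) -> Output: (1, 40, 26, 26)

Answer: (1, 40, 26, 26)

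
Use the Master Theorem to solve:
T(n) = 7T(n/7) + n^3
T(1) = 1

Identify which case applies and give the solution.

a=7, b=7, f(n)=n^3. log_7(7) = 1. Since c=3 > 1 and the regularity condition holds (7(n/7)^3 = (7/7^3)n^3 with 7/7^3 < 1), Case 3 applies: T(n) = Θ(f(n)) = O(n^3).

Answer: O(n^3) - Case 3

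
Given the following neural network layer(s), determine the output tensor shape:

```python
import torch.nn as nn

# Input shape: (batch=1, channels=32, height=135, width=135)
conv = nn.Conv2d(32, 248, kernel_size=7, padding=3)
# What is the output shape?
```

Input: (1, 32, 135, 135) -> Output: (1, 248, 135, 135)

Answer: (1, 248, 135, 135)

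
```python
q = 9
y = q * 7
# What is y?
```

Trace:
`q = 9` → q = 9
`y = q * 7` → y = 63
So y = 63

Answer: 63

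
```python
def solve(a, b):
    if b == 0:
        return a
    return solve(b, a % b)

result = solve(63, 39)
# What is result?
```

solve(63, 39) -> solve(39, 24) -> solve(24, 15) -> solve(15, 9) -> solve(9, 6) -> solve(6, 3) -> solve(3, 0) -> 3

Answer: 3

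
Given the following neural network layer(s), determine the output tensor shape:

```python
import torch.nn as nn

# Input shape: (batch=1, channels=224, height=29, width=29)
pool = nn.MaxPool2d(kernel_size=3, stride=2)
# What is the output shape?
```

Input: (1, 224, 29, 29) -> Output: (1, 224, 14, 14)

Answer: (1, 224, 14, 14)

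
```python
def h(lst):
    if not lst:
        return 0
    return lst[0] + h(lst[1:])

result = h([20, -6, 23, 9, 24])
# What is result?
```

20 + (-6) + 23 + 9 + 24 + 0 = 70

Answer: 70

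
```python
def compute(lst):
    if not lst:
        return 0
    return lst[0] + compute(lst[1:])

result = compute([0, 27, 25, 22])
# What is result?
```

0 + 27 + 25 + 22 + 0 = 74

Answer: 74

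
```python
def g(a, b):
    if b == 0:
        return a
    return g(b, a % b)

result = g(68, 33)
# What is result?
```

g(68, 33) -> g(33, 2) -> g(2, 1) -> g(1, 0) -> 1

Answer: 1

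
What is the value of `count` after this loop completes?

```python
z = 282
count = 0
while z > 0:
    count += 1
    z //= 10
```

Count digits by repeated division by 10
`count` takes the values: 0 → 1 → 2 → 3

Answer: 3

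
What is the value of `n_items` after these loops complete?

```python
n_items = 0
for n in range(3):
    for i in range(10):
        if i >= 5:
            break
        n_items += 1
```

Inner breaks at 5, outer runs 3 times
`n_items` takes the values: 0 → 1 → 2 → 3 → 4 → 5 → 6 → 7 → 8 → 9 → 10 → 11 → 12 → 13 → 14 → 15

Answer: 15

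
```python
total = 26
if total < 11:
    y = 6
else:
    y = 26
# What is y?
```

Trace:
`total = 26` → total = 26
`if total < 11: ...` → total < 11 is False, take else branch → y = 26
So y = 26

Answer: 26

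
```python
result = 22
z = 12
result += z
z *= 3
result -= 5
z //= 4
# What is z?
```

Trace:
`result = 22` → result = 22
`z = 12` → z = 12
`result += z` → result = 34
`z *= 3` → z = 36
`result -= 5` → result = 29
`z //= 4` → z = 9
So z = 9

Answer: 9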